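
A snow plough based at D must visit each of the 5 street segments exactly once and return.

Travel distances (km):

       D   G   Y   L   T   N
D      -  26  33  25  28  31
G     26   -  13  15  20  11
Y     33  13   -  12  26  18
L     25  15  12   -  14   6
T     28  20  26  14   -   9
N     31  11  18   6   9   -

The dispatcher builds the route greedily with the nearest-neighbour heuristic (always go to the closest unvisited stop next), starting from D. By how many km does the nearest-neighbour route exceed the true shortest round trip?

The nearest-neighbour route is 12 km longer than optimal.

D: L=25, G=26, T=28, N=31, Y=33 ⇒ L
L: N=6, Y=12, T=14, G=15 ⇒ N
N: T=9, G=11, Y=18 ⇒ T
T: G=20, Y=26 ⇒ G
G: Y=13 ⇒ Y
NN route D → L → N → T → G → Y → D costs 106.
Optimal: D → G → Y → L → N → T → D costs 94 (by enumerating all 60 distinct tours).
Excess = 106 − 94 = 12.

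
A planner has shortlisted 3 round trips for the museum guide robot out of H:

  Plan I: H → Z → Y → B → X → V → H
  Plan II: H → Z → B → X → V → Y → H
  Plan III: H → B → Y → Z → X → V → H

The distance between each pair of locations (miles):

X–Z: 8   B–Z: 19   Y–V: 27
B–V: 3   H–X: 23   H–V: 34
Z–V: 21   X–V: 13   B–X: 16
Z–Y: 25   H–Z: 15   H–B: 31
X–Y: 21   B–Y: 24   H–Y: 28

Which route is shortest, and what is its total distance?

118 miles — Plan II is the shortest.

Plan I: 15 + 25 + 24 + 16 + 13 + 34 = 127
Plan II: 15 + 19 + 16 + 13 + 27 + 28 = 118
Plan III: 31 + 24 + 25 + 8 + 13 + 34 = 135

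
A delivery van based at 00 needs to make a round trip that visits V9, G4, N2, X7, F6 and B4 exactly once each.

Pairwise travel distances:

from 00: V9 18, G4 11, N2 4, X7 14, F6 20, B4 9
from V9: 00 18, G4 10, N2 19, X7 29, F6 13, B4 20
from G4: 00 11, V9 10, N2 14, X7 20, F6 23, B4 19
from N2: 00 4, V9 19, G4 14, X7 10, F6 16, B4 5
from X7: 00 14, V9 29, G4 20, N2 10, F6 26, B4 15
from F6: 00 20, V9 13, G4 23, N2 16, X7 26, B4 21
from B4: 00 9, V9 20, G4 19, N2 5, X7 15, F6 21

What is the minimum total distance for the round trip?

Minimum total distance: 84.

There are 360 distinct closed tours to check (reversals are equivalent).
00 - V9 - G4 - N2 - X7 - F6 - B4 - 00: 18+10+14+10+26+21+9 = 108
00 - V9 - G4 - N2 - X7 - B4 - F6 - 00: 18+10+14+10+15+21+20 = 108
00 - V9 - G4 - N2 - F6 - X7 - B4 - 00: 18+10+14+16+26+15+9 = 108
00 - V9 - G4 - N2 - F6 - B4 - X7 - 00: 18+10+14+16+21+15+14 = 108
00 - V9 - G4 - N2 - B4 - X7 - F6 - 00: 18+10+14+5+15+26+20 = 108
00 - V9 - G4 - N2 - B4 - F6 - X7 - 00: 18+10+14+5+21+26+14 = 108
00 - V9 - G4 - X7 - N2 - F6 - B4 - 00: 18+10+20+10+16+21+9 = 104
00 - V9 - G4 - X7 - N2 - B4 - F6 - 00: 18+10+20+10+5+21+20 = 104
… (352 more)
00 - G4 - V9 - F6 - N2 - X7 - B4 - 00: 11+10+13+16+10+15+9 = 84  ← best
The minimum is 84.
One optimal route: 00 → G4 → V9 → F6 → N2 → X7 → B4 → 00 (or its reverse).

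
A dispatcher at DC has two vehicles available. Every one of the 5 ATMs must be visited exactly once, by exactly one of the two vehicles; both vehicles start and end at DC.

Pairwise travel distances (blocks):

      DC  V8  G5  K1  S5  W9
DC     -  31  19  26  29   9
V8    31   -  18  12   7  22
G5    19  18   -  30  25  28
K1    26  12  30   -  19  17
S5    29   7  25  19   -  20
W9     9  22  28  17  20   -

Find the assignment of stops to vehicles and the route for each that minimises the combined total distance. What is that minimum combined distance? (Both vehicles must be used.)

107 blocks — the smallest possible combined total.

Try each way of splitting the stops between the two vehicles (each non-empty) and, for each split, find the best tour for each vehicle:
  {V8} + {G5, K1, S5, W9}: 62 + 89 = 151
  {G5} + {V8, K1, S5, W9}: 38 + 74 = 112
  {V8, G5} + {K1, S5, W9}: 68 + 74 = 142
  {K1} + {V8, G5, S5, W9}: 52 + 73 = 125
  {V8, K1} + {G5, S5, W9}: 69 + 73 = 142
  {G5, K1} + {V8, S5, W9}: 75 + 67 = 142
  … (15 splits in total)
  {V8, G5, K1, S5} + {W9}: 89 + 18 = 107  ← best
Best: vehicle 1 DC → G5 → V8 → S5 → K1 → DC = 89; vehicle 2 DC → W9 → DC = 18; combined 107.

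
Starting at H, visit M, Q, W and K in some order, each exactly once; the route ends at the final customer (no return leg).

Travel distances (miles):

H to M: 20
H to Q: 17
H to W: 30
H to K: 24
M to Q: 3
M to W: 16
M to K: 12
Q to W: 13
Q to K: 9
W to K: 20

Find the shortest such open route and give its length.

There are 4! = 24 possible orderings.
H→M→Q→W→K: 20+3+13+20 = 56
H→M→Q→K→W: 20+3+9+20 = 52
H→M→W→Q→K: 20+16+13+9 = 58
H→M→W→K→Q: 20+16+20+9 = 65
H→M→K→Q→W: 20+12+9+13 = 54
H→M→K→W→Q: 20+12+20+13 = 65
H→Q→M→W→K: 17+3+16+20 = 56
H→Q→M→K→W: 17+3+12+20 = 52
H→Q→W→M→K: 17+13+16+12 = 58
H→Q→W→K→M: 17+13+20+12 = 62
H→Q→K→M→W: 17+9+12+16 = 54
H→Q→K→W→M: 17+9+20+16 = 62
H→W→M→Q→K: 30+16+3+9 = 58
H→W→M→K→Q: 30+16+12+9 = 67
… (10 more)
The minimum is 52.
One shortest path: H → M → Q → K → W.

Minimum one-way distance = 52 miles.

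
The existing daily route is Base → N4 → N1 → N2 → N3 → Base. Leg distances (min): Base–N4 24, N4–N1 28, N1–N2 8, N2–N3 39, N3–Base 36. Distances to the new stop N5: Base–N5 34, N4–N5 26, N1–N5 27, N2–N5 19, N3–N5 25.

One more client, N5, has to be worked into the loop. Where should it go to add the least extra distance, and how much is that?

Insertion cost between consecutive stops i–j is d(i,N5) + d(N5,j) − d(i,j):
  between Base and N4: 34 + 26 − 24 = 36
  between N4 and N1: 26 + 27 − 28 = 25
  between N1 and N2: 27 + 19 − 8 = 38
  between N2 and N3: 19 + 25 − 39 = 5
  between N3 and Base: 25 + 34 − 36 = 23
Cheapest insertion is between N2 and N3, adding 5.
New total = 135 + 5 = 140.

Minimum extra distance: 5 min, inserting N5 between N2 and N3.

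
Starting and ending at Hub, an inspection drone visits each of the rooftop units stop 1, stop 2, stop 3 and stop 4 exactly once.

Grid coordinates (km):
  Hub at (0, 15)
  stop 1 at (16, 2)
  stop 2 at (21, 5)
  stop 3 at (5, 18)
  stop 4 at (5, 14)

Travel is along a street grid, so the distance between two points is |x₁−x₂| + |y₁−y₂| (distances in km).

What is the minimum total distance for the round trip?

Minimum total distance: 74 km.

With 4 stops there are 4!/2 = 12 distinct round trips (a route and its reverse cost the same).
Hub-stop 1-stop 2-stop 3-stop 4-Hub: 29+8+29+4+6 = 76
Hub-stop 1-stop 2-stop 4-stop 3-Hub: 29+8+25+4+8 = 74
Hub-stop 1-stop 3-stop 2-stop 4-Hub: 29+27+29+25+6 = 116
Hub-stop 1-stop 3-stop 4-stop 2-Hub: 29+27+4+25+31 = 116
Hub-stop 1-stop 4-stop 2-stop 3-Hub: 29+23+25+29+8 = 114
Hub-stop 1-stop 4-stop 3-stop 2-Hub: 29+23+4+29+31 = 116
Hub-stop 2-stop 1-stop 3-stop 4-Hub: 31+8+27+4+6 = 76
Hub-stop 2-stop 1-stop 4-stop 3-Hub: 31+8+23+4+8 = 74
Hub-stop 2-stop 3-stop 1-stop 4-Hub: 31+29+27+23+6 = 116
Hub-stop 2-stop 4-stop 1-stop 3-Hub: 31+25+23+27+8 = 114
Hub-stop 3-stop 1-stop 2-stop 4-Hub: 8+27+8+25+6 = 74
Hub-stop 3-stop 2-stop 1-stop 4-Hub: 8+29+8+23+6 = 74
The minimum is 74.
One optimal route: Hub → stop 1 → stop 2 → stop 4 → stop 3 → Hub (or its reverse).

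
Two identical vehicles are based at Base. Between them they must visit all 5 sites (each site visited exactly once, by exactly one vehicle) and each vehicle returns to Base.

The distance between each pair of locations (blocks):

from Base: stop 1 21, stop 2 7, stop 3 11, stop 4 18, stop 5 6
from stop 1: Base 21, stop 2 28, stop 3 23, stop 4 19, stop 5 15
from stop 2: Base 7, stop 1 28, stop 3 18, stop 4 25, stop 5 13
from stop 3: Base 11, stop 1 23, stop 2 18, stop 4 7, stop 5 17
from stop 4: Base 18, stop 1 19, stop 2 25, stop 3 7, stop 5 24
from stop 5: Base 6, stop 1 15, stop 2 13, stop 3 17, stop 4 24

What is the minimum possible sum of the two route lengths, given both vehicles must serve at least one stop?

Try each way of splitting the stops between the two vehicles (each non-empty) and, for each split, find the best tour for each vehicle:
  {stop 1} + {stop 2, stop 3, stop 4, stop 5}: 42 + 62 = 104
  {stop 2} + {stop 1, stop 3, stop 4, stop 5}: 14 + 58 = 72
  {stop 1, stop 2} + {stop 3, stop 4, stop 5}: 56 + 48 = 104
  {stop 3} + {stop 1, stop 2, stop 4, stop 5}: 22 + 72 = 94
  {stop 1, stop 3} + {stop 2, stop 4, stop 5}: 55 + 62 = 117
  {stop 2, stop 3} + {stop 1, stop 4, stop 5}: 36 + 58 = 94
  … (15 splits in total)
Best: vehicle 1 Base → stop 2 → Base = 14; vehicle 2 Base → stop 3 → stop 4 → stop 1 → stop 5 → Base = 58; combined 72.

72 blocks — the smallest possible combined total.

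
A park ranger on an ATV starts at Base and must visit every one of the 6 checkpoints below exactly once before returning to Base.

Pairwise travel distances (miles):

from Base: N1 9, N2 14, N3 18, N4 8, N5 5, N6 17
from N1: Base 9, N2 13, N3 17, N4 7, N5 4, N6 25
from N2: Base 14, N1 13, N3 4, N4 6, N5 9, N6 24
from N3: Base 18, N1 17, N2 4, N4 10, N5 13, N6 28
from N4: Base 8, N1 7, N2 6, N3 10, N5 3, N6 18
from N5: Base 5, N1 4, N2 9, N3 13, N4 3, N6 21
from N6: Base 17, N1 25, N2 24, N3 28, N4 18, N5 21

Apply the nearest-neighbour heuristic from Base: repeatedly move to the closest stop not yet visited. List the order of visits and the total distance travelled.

At Base the remaining stops are N5 5, N4 8, N1 9, N2 14, N6 17, N3 18; go to N5.
At N5 the remaining stops are N4 3, N1 4, N2 9, N3 13, N6 21; go to N4.
At N4 the remaining stops are N2 6, N1 7, N3 10, N6 18; go to N2.
At N2 the remaining stops are N3 4, N1 13, N6 24; go to N3.
At N3 the remaining stops are N1 17, N6 28; go to N1.
At N1 the remaining stops are N6 25; go to N6.
Return N6→Base: 17.
Total = 5 + 3 + 6 + 4 + 17 + 25 + 17 = 77.

Nearest-neighbour total = 77 miles; route Base → N5 → N4 → N2 → N3 → N1 → N6 → Base.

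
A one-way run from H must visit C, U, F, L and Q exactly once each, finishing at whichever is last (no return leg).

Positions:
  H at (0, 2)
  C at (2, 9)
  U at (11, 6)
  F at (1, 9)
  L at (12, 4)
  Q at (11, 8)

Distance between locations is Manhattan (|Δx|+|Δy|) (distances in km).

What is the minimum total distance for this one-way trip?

There are 5! = 120 possible orderings.
H→C→U→F→L→Q: 9+12+13+16+5 = 55
H→C→U→F→Q→L: 9+12+13+11+5 = 50
H→C→U→L→F→Q: 9+12+3+16+11 = 51
H→C→U→L→Q→F: 9+12+3+5+11 = 40
H→C→U→Q→F→L: 9+12+2+11+16 = 50
H→C→U→Q→L→F: 9+12+2+5+16 = 44
H→C→F→U→L→Q: 9+1+13+3+5 = 31
H→C→F→U→Q→L: 9+1+13+2+5 = 30
H→C→F→L→U→Q: 9+1+16+3+2 = 31
H→C→F→L→Q→U: 9+1+16+5+2 = 33
H→C→F→Q→U→L: 9+1+11+2+3 = 26
H→C→F→Q→L→U: 9+1+11+5+3 = 29
H→C→L→U→F→Q: 9+15+3+13+11 = 51
H→C→L→U→Q→F: 9+15+3+2+11 = 40
… (106 more)
H→F→C→Q→U→L: 8+1+10+2+3 = 24  ← best
The minimum is 24.
One shortest path: H → F → C → Q → U → L.

24 km — the minimum one-way total.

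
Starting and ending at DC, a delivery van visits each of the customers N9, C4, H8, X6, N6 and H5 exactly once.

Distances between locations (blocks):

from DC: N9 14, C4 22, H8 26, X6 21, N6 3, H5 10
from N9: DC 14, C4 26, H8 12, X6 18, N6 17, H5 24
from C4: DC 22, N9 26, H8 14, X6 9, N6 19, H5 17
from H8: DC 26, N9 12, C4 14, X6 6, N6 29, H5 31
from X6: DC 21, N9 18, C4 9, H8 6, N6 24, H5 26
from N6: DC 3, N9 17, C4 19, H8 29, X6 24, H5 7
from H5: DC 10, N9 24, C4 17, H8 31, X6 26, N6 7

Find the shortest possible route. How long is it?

DC-N9-C4-H8-X6-N6-H5-DC: 14+26+14+6+24+7+10 = 101
DC-N9-C4-H8-X6-H5-N6-DC: 14+26+14+6+26+7+3 = 96
DC-N9-C4-H8-N6-X6-H5-DC: 14+26+14+29+24+26+10 = 143
DC-N9-C4-H8-N6-H5-X6-DC: 14+26+14+29+7+26+21 = 137
DC-N9-C4-H8-H5-X6-N6-DC: 14+26+14+31+26+24+3 = 138
DC-N9-C4-H8-H5-N6-X6-DC: 14+26+14+31+7+24+21 = 137
DC-N9-C4-X6-H8-N6-H5-DC: 14+26+9+6+29+7+10 = 101
DC-N9-C4-X6-H8-H5-N6-DC: 14+26+9+6+31+7+3 = 96
… (352 more)
DC-N9-H8-X6-C4-H5-N6-DC: 14+12+6+9+17+7+3 = 68  ← best
The minimum is 68.
One optimal route: DC → N9 → H8 → X6 → C4 → H5 → N6 → DC (or its reverse).

Minimum total distance: 68 blocks.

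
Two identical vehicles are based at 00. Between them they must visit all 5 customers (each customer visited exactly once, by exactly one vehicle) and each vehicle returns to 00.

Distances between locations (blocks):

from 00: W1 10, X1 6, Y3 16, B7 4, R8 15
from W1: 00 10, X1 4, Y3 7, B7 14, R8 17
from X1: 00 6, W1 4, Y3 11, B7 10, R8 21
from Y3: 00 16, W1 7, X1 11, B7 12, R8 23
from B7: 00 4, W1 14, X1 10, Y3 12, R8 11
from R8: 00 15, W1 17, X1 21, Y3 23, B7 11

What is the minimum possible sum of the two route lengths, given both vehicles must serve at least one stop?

There are 2^4 − 1 = 15 ways to divide the 5 stops into two non-empty groups. For each, the best each vehicle can do is its own shortest tour through its group:
  {W1} + {X1, Y3, B7, R8}: 20 + 55 = 75
  {X1} + {W1, Y3, B7, R8}: 12 + 55 = 67
  {W1, X1} + {Y3, B7, R8}: 20 + 54 = 74
  {Y3} + {W1, X1, B7, R8}: 32 + 42 = 74
  {W1, Y3} + {X1, B7, R8}: 33 + 42 = 75
  {X1, Y3} + {W1, B7, R8}: 33 + 42 = 75
  … (15 splits in total)
  {W1, X1, Y3} + {B7, R8}: 33 + 30 = 63  ← best
Best: vehicle 1 00 → X1 → W1 → Y3 → 00 = 33; vehicle 2 00 → B7 → R8 → 00 = 30; combined 63.

Minimum combined distance: 63 blocks.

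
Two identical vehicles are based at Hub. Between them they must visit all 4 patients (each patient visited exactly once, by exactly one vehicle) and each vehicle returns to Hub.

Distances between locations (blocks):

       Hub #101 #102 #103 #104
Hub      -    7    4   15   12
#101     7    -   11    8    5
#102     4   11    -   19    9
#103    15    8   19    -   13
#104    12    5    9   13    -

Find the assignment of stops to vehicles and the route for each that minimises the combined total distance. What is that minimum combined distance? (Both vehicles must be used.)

Minimum combined distance: 48 blocks.

There are 2^3 − 1 = 7 ways to divide the 4 stops into two non-empty groups. For each, the best each vehicle can do is its own shortest tour through its group:
  {#101} + {#102, #103, #104}: 14 + 41 = 55
  {#102} + {#101, #103, #104}: 8 + 40 = 48
  {#101, #102} + {#103, #104}: 22 + 40 = 62
  {#103} + {#101, #102, #104}: 30 + 25 = 55
  {#101, #103} + {#102, #104}: 30 + 25 = 55
  {#102, #103} + {#101, #104}: 38 + 24 = 62
  … (7 splits in total)
Best: vehicle 1 Hub → #102 → Hub = 8; vehicle 2 Hub → #101 → #103 → #104 → Hub = 40; combined 48.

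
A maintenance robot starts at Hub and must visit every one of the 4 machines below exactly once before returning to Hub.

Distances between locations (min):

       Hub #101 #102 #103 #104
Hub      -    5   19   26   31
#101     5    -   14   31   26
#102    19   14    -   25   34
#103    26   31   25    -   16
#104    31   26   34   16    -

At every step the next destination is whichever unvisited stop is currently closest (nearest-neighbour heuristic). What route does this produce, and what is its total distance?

Hub → [#101:5 / #102:19 / #103:26 / #104:31] → #101 (5)
#101 → [#102:14 / #104:26 / #103:31] → #102 (14)
#102 → [#103:25 / #104:34] → #103 (25)
#103 → [#104:16] → #104 (16)
Return #104→Hub: 31.
Total = 5 + 14 + 25 + 16 + 31 = 91.

91 min along Hub → #101 → #102 → #103 → #104 → Hub.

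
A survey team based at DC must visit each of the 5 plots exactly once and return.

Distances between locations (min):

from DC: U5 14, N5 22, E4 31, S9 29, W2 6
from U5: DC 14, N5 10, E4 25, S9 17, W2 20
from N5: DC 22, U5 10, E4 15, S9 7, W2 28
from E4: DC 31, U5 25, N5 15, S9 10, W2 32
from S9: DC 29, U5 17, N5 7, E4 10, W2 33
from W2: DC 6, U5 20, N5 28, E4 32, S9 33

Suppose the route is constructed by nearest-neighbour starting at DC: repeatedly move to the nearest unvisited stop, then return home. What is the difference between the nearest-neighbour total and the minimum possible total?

From DC: W2=6, U5=14, N5=22, S9=29, E4=31 → choose W2 (6).
From W2: U5=20, N5=28, E4=32, S9=33 → choose U5 (20).
From U5: N5=10, S9=17, E4=25 → choose N5 (10).
From N5: S9=7, E4=15 → choose S9 (7).
From S9: E4=10 → choose E4 (10).
NN route DC → W2 → U5 → N5 → S9 → E4 → DC costs 84.
Optimal: DC → U5 → N5 → S9 → E4 → W2 → DC costs 79 (by enumerating all 60 distinct tours).
Excess = 84 − 79 = 5.

5 min longer than the optimal tour.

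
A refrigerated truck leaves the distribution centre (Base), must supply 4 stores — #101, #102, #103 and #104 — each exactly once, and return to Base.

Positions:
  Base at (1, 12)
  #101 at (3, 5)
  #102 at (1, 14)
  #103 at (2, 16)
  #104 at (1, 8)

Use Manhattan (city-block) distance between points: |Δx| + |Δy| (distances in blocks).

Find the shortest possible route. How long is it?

26 blocks — the shortest possible round trip.

Base→#101→#102→#103→#104→Base: 9+11+3+9+4 = 36
Base→#101→#102→#104→#103→Base: 9+11+6+9+5 = 40
Base→#101→#103→#102→#104→Base: 9+12+3+6+4 = 34
Base→#101→#103→#104→#102→Base: 9+12+9+6+2 = 38
Base→#101→#104→#102→#103→Base: 9+5+6+3+5 = 28
Base→#101→#104→#103→#102→Base: 9+5+9+3+2 = 28
Base→#102→#101→#103→#104→Base: 2+11+12+9+4 = 38
Base→#102→#101→#104→#103→Base: 2+11+5+9+5 = 32
Base→#102→#103→#101→#104→Base: 2+3+12+5+4 = 26
Base→#102→#104→#101→#103→Base: 2+6+5+12+5 = 30
Base→#103→#101→#102→#104→Base: 5+12+11+6+4 = 38
Base→#103→#102→#101→#104→Base: 5+3+11+5+4 = 28
The minimum is 26.
One optimal route: Base → #102 → #103 → #101 → #104 → Base (or its reverse).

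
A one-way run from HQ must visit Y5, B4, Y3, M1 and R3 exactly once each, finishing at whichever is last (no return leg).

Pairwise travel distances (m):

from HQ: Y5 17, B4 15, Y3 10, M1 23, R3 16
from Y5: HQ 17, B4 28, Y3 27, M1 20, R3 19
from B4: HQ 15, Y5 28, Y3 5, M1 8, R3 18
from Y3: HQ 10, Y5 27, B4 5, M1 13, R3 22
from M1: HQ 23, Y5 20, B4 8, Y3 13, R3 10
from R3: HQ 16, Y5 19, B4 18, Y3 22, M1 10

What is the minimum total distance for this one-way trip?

There are 5! = 120 possible orderings.
HQ - Y5 - B4 - Y3 - M1 - R3: 17+28+5+13+10 = 73
HQ - Y5 - B4 - Y3 - R3 - M1: 17+28+5+22+10 = 82
HQ - Y5 - B4 - M1 - Y3 - R3: 17+28+8+13+22 = 88
HQ - Y5 - B4 - M1 - R3 - Y3: 17+28+8+10+22 = 85
HQ - Y5 - B4 - R3 - Y3 - M1: 17+28+18+22+13 = 98
HQ - Y5 - B4 - R3 - M1 - Y3: 17+28+18+10+13 = 86
HQ - Y5 - Y3 - B4 - M1 - R3: 17+27+5+8+10 = 67
HQ - Y5 - Y3 - B4 - R3 - M1: 17+27+5+18+10 = 77
HQ - Y5 - Y3 - M1 - B4 - R3: 17+27+13+8+18 = 83
HQ - Y5 - Y3 - M1 - R3 - B4: 17+27+13+10+18 = 85
HQ - Y5 - Y3 - R3 - B4 - M1: 17+27+22+18+8 = 92
HQ - Y5 - Y3 - R3 - M1 - B4: 17+27+22+10+8 = 84
HQ - Y5 - M1 - B4 - Y3 - R3: 17+20+8+5+22 = 72
HQ - Y5 - M1 - B4 - R3 - Y3: 17+20+8+18+22 = 85
… (106 more)
HQ - Y3 - B4 - M1 - R3 - Y5: 10+5+8+10+19 = 52  ← best
The minimum is 52.
One shortest path: HQ → Y3 → B4 → M1 → R3 → Y5.

Shortest open route: 52 m.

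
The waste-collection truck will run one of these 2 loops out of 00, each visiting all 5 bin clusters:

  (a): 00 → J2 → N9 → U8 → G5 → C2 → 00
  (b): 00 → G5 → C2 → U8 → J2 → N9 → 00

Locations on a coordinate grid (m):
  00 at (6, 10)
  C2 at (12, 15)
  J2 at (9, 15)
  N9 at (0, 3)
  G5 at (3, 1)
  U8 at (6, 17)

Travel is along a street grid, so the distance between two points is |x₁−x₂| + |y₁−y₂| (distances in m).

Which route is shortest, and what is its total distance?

(a): 8 + 21 + 20 + 19 + 23 + 11 = 102
(b): 12 + 23 + 8 + 5 + 21 + 13 = 82

Shortest is (b), total 82 m.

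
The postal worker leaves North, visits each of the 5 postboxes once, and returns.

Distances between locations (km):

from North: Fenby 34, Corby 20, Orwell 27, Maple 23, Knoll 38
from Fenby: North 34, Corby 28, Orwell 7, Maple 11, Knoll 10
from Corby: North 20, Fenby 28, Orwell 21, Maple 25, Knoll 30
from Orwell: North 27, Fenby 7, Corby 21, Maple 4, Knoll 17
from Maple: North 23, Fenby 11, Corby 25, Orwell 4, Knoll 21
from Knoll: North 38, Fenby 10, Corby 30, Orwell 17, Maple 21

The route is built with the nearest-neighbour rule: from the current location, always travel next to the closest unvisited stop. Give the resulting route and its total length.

At North the remaining stops are Corby 20, Maple 23, Orwell 27, Fenby 34, Knoll 38; go to Corby.
At Corby the remaining stops are Orwell 21, Maple 25, Fenby 28, Knoll 30; go to Orwell.
At Orwell the remaining stops are Maple 4, Fenby 7, Knoll 17; go to Maple.
At Maple the remaining stops are Fenby 11, Knoll 21; go to Fenby.
At Fenby the remaining stops are Knoll 10; go to Knoll.
Return Knoll→North: 38.
Total = 20 + 21 + 4 + 11 + 10 + 38 = 104.

Total distance 104 km via the nearest-neighbour route North → Corby → Orwell → Maple → Fenby → Knoll → North.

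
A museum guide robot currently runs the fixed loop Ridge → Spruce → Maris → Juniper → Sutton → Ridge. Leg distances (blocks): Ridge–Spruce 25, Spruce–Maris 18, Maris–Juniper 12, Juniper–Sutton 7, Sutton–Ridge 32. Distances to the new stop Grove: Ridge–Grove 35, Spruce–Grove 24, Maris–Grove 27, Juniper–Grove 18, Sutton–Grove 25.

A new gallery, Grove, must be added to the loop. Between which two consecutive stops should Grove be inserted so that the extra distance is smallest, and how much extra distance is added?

Insertion cost between consecutive stops i–j is d(i,Grove) + d(Grove,j) − d(i,j):
  between Ridge and Spruce: 35 + 24 − 25 = 34
  between Spruce and Maris: 24 + 27 − 18 = 33
  between Maris and Juniper: 27 + 18 − 12 = 33
  between Juniper and Sutton: 18 + 25 − 7 = 36
  between Sutton and Ridge: 25 + 35 − 32 = 28
Cheapest insertion is between Sutton and Ridge, adding 28.
New total = 94 + 28 = 122.

Minimum extra distance: 28 blocks, inserting Grove between Sutton and Ridge.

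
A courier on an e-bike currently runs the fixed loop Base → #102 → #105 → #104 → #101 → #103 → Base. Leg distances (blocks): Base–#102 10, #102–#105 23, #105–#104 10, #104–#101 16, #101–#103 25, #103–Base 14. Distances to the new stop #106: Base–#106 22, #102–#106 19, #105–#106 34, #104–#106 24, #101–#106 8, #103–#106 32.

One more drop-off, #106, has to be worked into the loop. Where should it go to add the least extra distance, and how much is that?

Minimum extra distance: 15 blocks, inserting #106 between #101 and #103.

Insertion cost between consecutive stops i–j is d(i,#106) + d(#106,j) − d(i,j):
  between Base and #102: 22 + 19 − 10 = 31
  between #102 and #105: 19 + 34 − 23 = 30
  between #105 and #104: 34 + 24 − 10 = 48
  between #104 and #101: 24 + 8 − 16 = 16
  between #101 and #103: 8 + 32 − 25 = 15
  between #103 and Base: 32 + 22 − 14 = 40
Cheapest insertion is between #101 and #103, adding 15.
New total = 98 + 15 = 113.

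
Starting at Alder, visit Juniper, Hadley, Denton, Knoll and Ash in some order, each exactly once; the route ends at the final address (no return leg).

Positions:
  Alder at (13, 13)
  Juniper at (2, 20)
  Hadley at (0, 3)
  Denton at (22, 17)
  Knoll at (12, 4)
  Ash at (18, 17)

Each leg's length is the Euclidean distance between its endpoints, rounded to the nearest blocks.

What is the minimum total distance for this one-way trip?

There are 5! = 120 possible orderings.
Alder → Juniper → Hadley → Denton → Knoll → Ash: 13+17+26+16+14 = 86
Alder → Juniper → Hadley → Denton → Ash → Knoll: 13+17+26+4+14 = 74
Alder → Juniper → Hadley → Knoll → Denton → Ash: 13+17+12+16+4 = 62
Alder → Juniper → Hadley → Knoll → Ash → Denton: 13+17+12+14+4 = 60
Alder → Juniper → Hadley → Ash → Denton → Knoll: 13+17+23+4+16 = 73
Alder → Juniper → Hadley → Ash → Knoll → Denton: 13+17+23+14+16 = 83
Alder → Juniper → Denton → Hadley → Knoll → Ash: 13+20+26+12+14 = 85
Alder → Juniper → Denton → Hadley → Ash → Knoll: 13+20+26+23+14 = 96
Alder → Juniper → Denton → Knoll → Hadley → Ash: 13+20+16+12+23 = 84
Alder → Juniper → Denton → Knoll → Ash → Hadley: 13+20+16+14+23 = 86
Alder → Juniper → Denton → Ash → Hadley → Knoll: 13+20+4+23+12 = 72
Alder → Juniper → Denton → Ash → Knoll → Hadley: 13+20+4+14+12 = 63
Alder → Juniper → Knoll → Hadley → Denton → Ash: 13+19+12+26+4 = 74
Alder → Juniper → Knoll → Hadley → Ash → Denton: 13+19+12+23+4 = 71
… (106 more)
Alder → Ash → Denton → Knoll → Hadley → Juniper: 6+4+16+12+17 = 55  ← best
The minimum is 55.
One shortest path: Alder → Ash → Denton → Knoll → Hadley → Juniper.

Shortest open route: 55 blocks.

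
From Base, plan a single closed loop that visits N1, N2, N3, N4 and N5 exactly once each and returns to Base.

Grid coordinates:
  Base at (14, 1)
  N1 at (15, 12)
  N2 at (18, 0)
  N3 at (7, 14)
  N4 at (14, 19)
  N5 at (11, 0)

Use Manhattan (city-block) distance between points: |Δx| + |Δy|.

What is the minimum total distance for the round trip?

Shortest round trip = 62.

With 5 stops there are 5!/2 = 60 distinct round trips (a route and its reverse cost the same).
Base - N1 - N2 - N3 - N4 - N5 - Base: 12+15+25+12+22+4 = 90
Base - N1 - N2 - N3 - N5 - N4 - Base: 12+15+25+18+22+18 = 110
Base - N1 - N2 - N4 - N3 - N5 - Base: 12+15+23+12+18+4 = 84
Base - N1 - N2 - N4 - N5 - N3 - Base: 12+15+23+22+18+20 = 110
Base - N1 - N2 - N5 - N3 - N4 - Base: 12+15+7+18+12+18 = 82
Base - N1 - N2 - N5 - N4 - N3 - Base: 12+15+7+22+12+20 = 88
Base - N1 - N3 - N2 - N4 - N5 - Base: 12+10+25+23+22+4 = 96
Base - N1 - N3 - N2 - N5 - N4 - Base: 12+10+25+7+22+18 = 94
Base - N1 - N3 - N4 - N2 - N5 - Base: 12+10+12+23+7+4 = 68
Base - N1 - N3 - N4 - N5 - N2 - Base: 12+10+12+22+7+5 = 68
Base - N1 - N3 - N5 - N2 - N4 - Base: 12+10+18+7+23+18 = 88
Base - N1 - N3 - N5 - N4 - N2 - Base: 12+10+18+22+23+5 = 90
Base - N1 - N4 - N2 - N3 - N5 - Base: 12+8+23+25+18+4 = 90
Base - N1 - N4 - N2 - N5 - N3 - Base: 12+8+23+7+18+20 = 88
… (46 more)
Base - N1 - N4 - N3 - N5 - N2 - Base: 12+8+12+18+7+5 = 62  ← best
The minimum is 62.
One optimal route: Base → N1 → N4 → N3 → N5 → N2 → Base (or its reverse).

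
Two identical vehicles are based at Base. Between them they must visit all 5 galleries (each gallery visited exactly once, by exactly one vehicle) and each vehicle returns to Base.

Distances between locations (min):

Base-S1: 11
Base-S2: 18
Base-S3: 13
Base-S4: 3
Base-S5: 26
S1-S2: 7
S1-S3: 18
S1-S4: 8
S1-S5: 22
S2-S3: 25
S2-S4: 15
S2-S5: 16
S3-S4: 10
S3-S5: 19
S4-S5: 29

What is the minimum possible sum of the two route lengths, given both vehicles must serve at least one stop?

Try each way of splitting the stops between the two vehicles (each non-empty) and, for each split, find the best tour for each vehicle:
  {S1} + {S2, S3, S4, S5}: 22 + 66 = 88
  {S2} + {S1, S3, S4, S5}: 36 + 65 = 101
  {S1, S2} + {S3, S4, S5}: 36 + 58 = 94
  {S3} + {S1, S2, S4, S5}: 26 + 60 = 86
  {S1, S3} + {S2, S4, S5}: 42 + 60 = 102
  {S2, S3} + {S1, S4, S5}: 56 + 59 = 115
  … (15 splits in total)
  {S4} + {S1, S2, S3, S5}: 6 + 66 = 72  ← best
Best: vehicle 1 Base → S4 → Base = 6; vehicle 2 Base → S1 → S2 → S5 → S3 → Base = 66; combined 72.

Minimum combined distance: 72 min.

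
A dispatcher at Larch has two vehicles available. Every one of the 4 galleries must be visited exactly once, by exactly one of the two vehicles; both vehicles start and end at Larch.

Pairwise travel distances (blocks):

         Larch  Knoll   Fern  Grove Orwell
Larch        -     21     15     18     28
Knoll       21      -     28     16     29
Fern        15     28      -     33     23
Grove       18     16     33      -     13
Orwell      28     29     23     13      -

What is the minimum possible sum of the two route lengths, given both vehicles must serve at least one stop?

Try each way of splitting the stops between the two vehicles (each non-empty) and, for each split, find the best tour for each vehicle:
  {Knoll} + {Fern, Grove, Orwell}: 42 + 69 = 111
  {Fern} + {Knoll, Grove, Orwell}: 30 + 78 = 108
  {Knoll, Fern} + {Grove, Orwell}: 64 + 59 = 123
  {Grove} + {Knoll, Fern, Orwell}: 36 + 88 = 124
  {Knoll, Grove} + {Fern, Orwell}: 55 + 66 = 121
  {Fern, Grove} + {Knoll, Orwell}: 66 + 78 = 144
  … (7 splits in total)
Best: vehicle 1 Larch → Fern → Larch = 30; vehicle 2 Larch → Knoll → Grove → Orwell → Larch = 78; combined 108.

108 blocks — the smallest possible combined total.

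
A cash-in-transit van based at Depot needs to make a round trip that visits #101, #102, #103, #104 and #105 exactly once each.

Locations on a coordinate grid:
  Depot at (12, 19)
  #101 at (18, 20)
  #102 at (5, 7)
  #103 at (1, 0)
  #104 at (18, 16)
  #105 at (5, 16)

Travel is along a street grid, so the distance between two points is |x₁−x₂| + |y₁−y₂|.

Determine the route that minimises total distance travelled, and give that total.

74 — the shortest possible round trip.

Depot → #101 → #102 → #103 → #104 → #105 → Depot: 7+26+11+33+13+10 = 100
Depot → #101 → #102 → #103 → #105 → #104 → Depot: 7+26+11+20+13+9 = 86
Depot → #101 → #102 → #104 → #103 → #105 → Depot: 7+26+22+33+20+10 = 118
Depot → #101 → #102 → #104 → #105 → #103 → Depot: 7+26+22+13+20+30 = 118
Depot → #101 → #102 → #105 → #103 → #104 → Depot: 7+26+9+20+33+9 = 104
Depot → #101 → #102 → #105 → #104 → #103 → Depot: 7+26+9+13+33+30 = 118
Depot → #101 → #103 → #102 → #104 → #105 → Depot: 7+37+11+22+13+10 = 100
Depot → #101 → #103 → #102 → #105 → #104 → Depot: 7+37+11+9+13+9 = 86
Depot → #101 → #103 → #104 → #102 → #105 → Depot: 7+37+33+22+9+10 = 118
Depot → #101 → #103 → #104 → #105 → #102 → Depot: 7+37+33+13+9+19 = 118
Depot → #101 → #103 → #105 → #102 → #104 → Depot: 7+37+20+9+22+9 = 104
Depot → #101 → #103 → #105 → #104 → #102 → Depot: 7+37+20+13+22+19 = 118
Depot → #101 → #104 → #102 → #103 → #105 → Depot: 7+4+22+11+20+10 = 74
Depot → #101 → #104 → #102 → #105 → #103 → Depot: 7+4+22+9+20+30 = 92
… (46 more)
The minimum is 74.
One optimal route: Depot → #101 → #104 → #102 → #103 → #105 → Depot (or its reverse).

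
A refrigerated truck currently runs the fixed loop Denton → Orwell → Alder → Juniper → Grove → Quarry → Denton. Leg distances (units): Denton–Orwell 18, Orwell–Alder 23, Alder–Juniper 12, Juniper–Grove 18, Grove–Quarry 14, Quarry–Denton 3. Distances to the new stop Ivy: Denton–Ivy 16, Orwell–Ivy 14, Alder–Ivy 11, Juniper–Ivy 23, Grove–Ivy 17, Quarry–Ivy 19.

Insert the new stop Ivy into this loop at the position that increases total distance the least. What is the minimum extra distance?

Insertion cost between consecutive stops i–j is d(i,Ivy) + d(Ivy,j) − d(i,j):
  between Denton and Orwell: 16 + 14 − 18 = 12
  between Orwell and Alder: 14 + 11 − 23 = 2
  between Alder and Juniper: 11 + 23 − 12 = 22
  between Juniper and Grove: 23 + 17 − 18 = 22
  between Grove and Quarry: 17 + 19 − 14 = 22
  between Quarry and Denton: 19 + 16 − 3 = 32
Cheapest insertion is between Orwell and Alder, adding 2.
New total = 88 + 2 = 90.

Minimum extra distance: 2, inserting Ivy between Orwell and Alder.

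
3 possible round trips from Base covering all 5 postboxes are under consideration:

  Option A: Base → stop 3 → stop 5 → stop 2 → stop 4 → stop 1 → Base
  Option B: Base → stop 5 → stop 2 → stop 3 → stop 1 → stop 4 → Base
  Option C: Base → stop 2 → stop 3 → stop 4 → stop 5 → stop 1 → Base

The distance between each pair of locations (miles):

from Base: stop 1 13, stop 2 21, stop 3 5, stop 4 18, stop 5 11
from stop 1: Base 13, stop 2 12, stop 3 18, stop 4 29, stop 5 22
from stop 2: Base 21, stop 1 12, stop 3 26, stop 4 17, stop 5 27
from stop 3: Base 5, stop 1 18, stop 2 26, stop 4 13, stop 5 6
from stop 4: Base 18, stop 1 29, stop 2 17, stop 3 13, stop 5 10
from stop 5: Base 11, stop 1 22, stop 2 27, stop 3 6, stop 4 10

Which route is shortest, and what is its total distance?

Option A: 5 + 6 + 27 + 17 + 29 + 13 = 97
Option B: 11 + 27 + 26 + 18 + 29 + 18 = 129
Option C: 21 + 26 + 13 + 10 + 22 + 13 = 105

Shortest is Option A, total 97 miles.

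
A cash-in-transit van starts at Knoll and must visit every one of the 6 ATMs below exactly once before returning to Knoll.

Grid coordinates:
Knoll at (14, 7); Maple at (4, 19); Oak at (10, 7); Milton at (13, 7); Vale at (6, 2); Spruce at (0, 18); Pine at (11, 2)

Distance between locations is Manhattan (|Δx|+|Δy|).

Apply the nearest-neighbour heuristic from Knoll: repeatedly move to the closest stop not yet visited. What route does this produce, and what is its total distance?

From Knoll: distances to unvisited — Milton=1, Oak=4, Pine=8, Vale=13, Maple=22, Spruce=25. Nearest is Milton (1).
From Milton: distances to unvisited — Oak=3, Pine=7, Vale=12, Maple=21, Spruce=24. Nearest is Oak (3).
From Oak: distances to unvisited — Pine=6, Vale=9, Maple=18, Spruce=21. Nearest is Pine (6).
From Pine: distances to unvisited — Vale=5, Maple=24, Spruce=27. Nearest is Vale (5).
From Vale: distances to unvisited — Maple=19, Spruce=22. Nearest is Maple (19).
From Maple: distances to unvisited — Spruce=5. Nearest is Spruce (5).
Return Spruce→Knoll: 25.
Total = 1 + 3 + 6 + 5 + 19 + 5 + 25 = 64.

64 along Knoll → Milton → Oak → Pine → Vale → Maple → Spruce → Knoll.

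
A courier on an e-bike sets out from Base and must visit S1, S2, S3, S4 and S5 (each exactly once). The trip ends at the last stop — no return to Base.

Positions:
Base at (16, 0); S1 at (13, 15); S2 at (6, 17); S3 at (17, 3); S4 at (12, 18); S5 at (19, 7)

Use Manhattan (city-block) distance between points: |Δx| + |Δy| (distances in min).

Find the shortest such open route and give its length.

There are 5! = 120 possible orderings.
Base → S1 → S2 → S3 → S4 → S5: 18+9+25+20+18 = 90
Base → S1 → S2 → S3 → S5 → S4: 18+9+25+6+18 = 76
Base → S1 → S2 → S4 → S3 → S5: 18+9+7+20+6 = 60
Base → S1 → S2 → S4 → S5 → S3: 18+9+7+18+6 = 58
Base → S1 → S2 → S5 → S3 → S4: 18+9+23+6+20 = 76
Base → S1 → S2 → S5 → S4 → S3: 18+9+23+18+20 = 88
Base → S1 → S3 → S2 → S4 → S5: 18+16+25+7+18 = 84
Base → S1 → S3 → S2 → S5 → S4: 18+16+25+23+18 = 100
Base → S1 → S3 → S4 → S2 → S5: 18+16+20+7+23 = 84
Base → S1 → S3 → S4 → S5 → S2: 18+16+20+18+23 = 95
Base → S1 → S3 → S5 → S2 → S4: 18+16+6+23+7 = 70
Base → S1 → S3 → S5 → S4 → S2: 18+16+6+18+7 = 65
Base → S1 → S4 → S2 → S3 → S5: 18+4+7+25+6 = 60
Base → S1 → S4 → S2 → S5 → S3: 18+4+7+23+6 = 58
… (106 more)
Base → S3 → S5 → S1 → S4 → S2: 4+6+14+4+7 = 35  ← best
The minimum is 35.
One shortest path: Base → S3 → S5 → S1 → S4 → S2.

Minimum one-way distance = 35 min.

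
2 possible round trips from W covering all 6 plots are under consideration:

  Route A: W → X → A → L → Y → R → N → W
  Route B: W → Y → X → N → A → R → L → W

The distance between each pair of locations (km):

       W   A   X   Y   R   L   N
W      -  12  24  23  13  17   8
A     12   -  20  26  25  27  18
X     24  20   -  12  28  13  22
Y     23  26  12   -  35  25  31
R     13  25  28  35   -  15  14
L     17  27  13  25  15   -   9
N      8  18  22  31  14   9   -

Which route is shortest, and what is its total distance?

Route A: 24 + 20 + 27 + 25 + 35 + 14 + 8 = 153
Route B: 23 + 12 + 22 + 18 + 25 + 15 + 17 = 132

Shortest is Route B, total 132 km.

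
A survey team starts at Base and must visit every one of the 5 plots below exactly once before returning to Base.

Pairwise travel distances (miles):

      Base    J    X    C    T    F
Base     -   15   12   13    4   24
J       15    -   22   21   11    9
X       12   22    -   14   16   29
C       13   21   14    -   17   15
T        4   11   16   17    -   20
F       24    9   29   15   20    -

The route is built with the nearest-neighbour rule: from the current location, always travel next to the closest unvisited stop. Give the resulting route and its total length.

From Base: distances to unvisited — T=4, X=12, C=13, J=15, F=24. Nearest is T (4).
From T: distances to unvisited — J=11, X=16, C=17, F=20. Nearest is J (11).
From J: distances to unvisited — F=9, C=21, X=22. Nearest is F (9).
From F: distances to unvisited — C=15, X=29. Nearest is C (15).
From C: distances to unvisited — X=14. Nearest is X (14).
Return X→Base: 12.
Total = 4 + 11 + 9 + 15 + 14 + 12 = 65.

Nearest-neighbour total = 65 miles; route Base → T → J → F → C → X → Base.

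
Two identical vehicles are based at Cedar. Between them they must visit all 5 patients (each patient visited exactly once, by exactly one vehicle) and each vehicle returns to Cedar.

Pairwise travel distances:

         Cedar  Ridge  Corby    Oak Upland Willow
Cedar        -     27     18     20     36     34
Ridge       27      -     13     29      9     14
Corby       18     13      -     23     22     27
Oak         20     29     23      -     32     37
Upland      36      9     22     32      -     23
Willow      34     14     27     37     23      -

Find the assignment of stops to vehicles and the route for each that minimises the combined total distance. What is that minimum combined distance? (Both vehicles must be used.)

137 — the smallest possible combined total.

Try each way of splitting the stops between the two vehicles (each non-empty) and, for each split, find the best tour for each vehicle:
  {Ridge} + {Corby, Oak, Upland, Willow}: 54 + 120 = 174
  {Corby} + {Ridge, Oak, Upland, Willow}: 36 + 109 = 145
  {Ridge, Corby} + {Oak, Upland, Willow}: 58 + 109 = 167
  {Oak} + {Ridge, Corby, Upland, Willow}: 40 + 97 = 137
  {Ridge, Oak} + {Corby, Upland, Willow}: 76 + 97 = 173
  {Corby, Oak} + {Ridge, Upland, Willow}: 61 + 93 = 154
  … (15 splits in total)
Best: vehicle 1 Cedar → Oak → Cedar = 40; vehicle 2 Cedar → Corby → Ridge → Upland → Willow → Cedar = 97; combined 137.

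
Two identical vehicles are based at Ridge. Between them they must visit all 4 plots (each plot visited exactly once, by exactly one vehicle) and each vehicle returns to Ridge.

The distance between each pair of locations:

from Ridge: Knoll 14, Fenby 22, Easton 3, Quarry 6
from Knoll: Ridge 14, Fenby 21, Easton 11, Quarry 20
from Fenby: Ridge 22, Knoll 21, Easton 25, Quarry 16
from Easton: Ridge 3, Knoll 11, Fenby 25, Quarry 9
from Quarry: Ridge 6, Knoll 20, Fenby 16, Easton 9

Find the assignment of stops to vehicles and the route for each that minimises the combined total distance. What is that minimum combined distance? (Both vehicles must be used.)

Check every non-empty split of the stops between the two vehicles; for each half take its own optimal tour:
  {Knoll} + {Fenby, Easton, Quarry}: 28 + 50 = 78
  {Fenby} + {Knoll, Easton, Quarry}: 44 + 40 = 84
  {Knoll, Fenby} + {Easton, Quarry}: 57 + 18 = 75
  {Easton} + {Knoll, Fenby, Quarry}: 6 + 57 = 63
  {Knoll, Easton} + {Fenby, Quarry}: 28 + 44 = 72
  {Fenby, Easton} + {Knoll, Quarry}: 50 + 40 = 90
  … (7 splits in total)
Best: vehicle 1 Ridge → Easton → Ridge = 6; vehicle 2 Ridge → Knoll → Fenby → Quarry → Ridge = 57; combined 63.

63 — the smallest possible combined total.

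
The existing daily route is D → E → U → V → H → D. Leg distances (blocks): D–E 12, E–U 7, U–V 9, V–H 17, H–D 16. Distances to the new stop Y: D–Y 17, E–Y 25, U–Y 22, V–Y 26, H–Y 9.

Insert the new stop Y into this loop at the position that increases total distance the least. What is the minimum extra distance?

Insertion cost between consecutive stops i–j is d(i,Y) + d(Y,j) − d(i,j):
  between D and E: 17 + 25 − 12 = 30
  between E and U: 25 + 22 − 7 = 40
  between U and V: 22 + 26 − 9 = 39
  between V and H: 26 + 9 − 17 = 18
  between H and D: 9 + 17 − 16 = 10
Cheapest insertion is between H and D, adding 10.
New total = 61 + 10 = 71.

Adding 10 blocks by placing Y on the H–D leg.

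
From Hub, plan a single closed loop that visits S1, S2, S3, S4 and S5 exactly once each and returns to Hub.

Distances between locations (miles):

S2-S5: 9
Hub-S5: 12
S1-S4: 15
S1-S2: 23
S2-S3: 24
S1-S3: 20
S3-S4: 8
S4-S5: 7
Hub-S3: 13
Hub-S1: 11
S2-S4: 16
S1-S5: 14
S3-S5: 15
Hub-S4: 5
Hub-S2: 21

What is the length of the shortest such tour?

Shortest round trip = 71 miles.

With 5 stops there are 5!/2 = 60 distinct round trips (a route and its reverse cost the same).
Hub → S1 → S2 → S3 → S4 → S5 → Hub: 11+23+24+8+7+12 = 85
Hub → S1 → S2 → S3 → S5 → S4 → Hub: 11+23+24+15+7+5 = 85
Hub → S1 → S2 → S4 → S3 → S5 → Hub: 11+23+16+8+15+12 = 85
Hub → S1 → S2 → S4 → S5 → S3 → Hub: 11+23+16+7+15+13 = 85
Hub → S1 → S2 → S5 → S3 → S4 → Hub: 11+23+9+15+8+5 = 71
Hub → S1 → S2 → S5 → S4 → S3 → Hub: 11+23+9+7+8+13 = 71
Hub → S1 → S3 → S2 → S4 → S5 → Hub: 11+20+24+16+7+12 = 90
Hub → S1 → S3 → S2 → S5 → S4 → Hub: 11+20+24+9+7+5 = 76
Hub → S1 → S3 → S4 → S2 → S5 → Hub: 11+20+8+16+9+12 = 76
Hub → S1 → S3 → S4 → S5 → S2 → Hub: 11+20+8+7+9+21 = 76
Hub → S1 → S3 → S5 → S2 → S4 → Hub: 11+20+15+9+16+5 = 76
Hub → S1 → S3 → S5 → S4 → S2 → Hub: 11+20+15+7+16+21 = 90
Hub → S1 → S4 → S2 → S3 → S5 → Hub: 11+15+16+24+15+12 = 93
Hub → S1 → S4 → S2 → S5 → S3 → Hub: 11+15+16+9+15+13 = 79
… (46 more)
The minimum is 71.
One optimal route: Hub → S1 → S2 → S5 → S3 → S4 → Hub (or its reverse).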